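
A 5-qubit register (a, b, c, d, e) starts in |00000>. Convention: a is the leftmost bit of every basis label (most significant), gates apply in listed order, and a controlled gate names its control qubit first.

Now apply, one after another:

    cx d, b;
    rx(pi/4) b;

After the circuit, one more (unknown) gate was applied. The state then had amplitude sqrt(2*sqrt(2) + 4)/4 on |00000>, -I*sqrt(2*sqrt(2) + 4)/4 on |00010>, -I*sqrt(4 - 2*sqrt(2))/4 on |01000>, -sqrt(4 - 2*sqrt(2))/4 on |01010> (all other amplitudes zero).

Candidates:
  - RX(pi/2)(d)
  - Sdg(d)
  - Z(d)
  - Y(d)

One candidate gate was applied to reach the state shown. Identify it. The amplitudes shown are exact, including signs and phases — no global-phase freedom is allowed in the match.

It was RX(pi/2)(d) that produced the state shown.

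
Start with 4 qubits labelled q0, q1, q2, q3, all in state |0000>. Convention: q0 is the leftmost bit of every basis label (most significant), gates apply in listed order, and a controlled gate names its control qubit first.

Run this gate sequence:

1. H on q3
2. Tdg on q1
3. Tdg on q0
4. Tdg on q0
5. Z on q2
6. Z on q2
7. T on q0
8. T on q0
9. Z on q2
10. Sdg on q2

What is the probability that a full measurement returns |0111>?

A full measurement returns |0111> with probability 0. Key observation: the block from step 3 through step 8 cancels to the identity and can be dropped.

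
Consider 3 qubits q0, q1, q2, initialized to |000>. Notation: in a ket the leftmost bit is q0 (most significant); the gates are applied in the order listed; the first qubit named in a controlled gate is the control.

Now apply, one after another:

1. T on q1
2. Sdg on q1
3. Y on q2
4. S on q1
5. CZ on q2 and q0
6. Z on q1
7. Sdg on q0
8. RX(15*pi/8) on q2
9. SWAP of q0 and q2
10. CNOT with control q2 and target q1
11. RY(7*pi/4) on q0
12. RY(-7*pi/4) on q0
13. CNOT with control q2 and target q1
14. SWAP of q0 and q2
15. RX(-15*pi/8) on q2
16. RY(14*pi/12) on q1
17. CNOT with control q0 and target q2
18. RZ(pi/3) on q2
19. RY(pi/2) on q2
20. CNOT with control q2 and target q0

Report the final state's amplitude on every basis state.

The resulting statevector has amplitude (-1 + sqrt(3))*exp(2*I*pi/3)/4 on |000>, 0 on |001>, (-sqrt(3) - 1)*exp(2*I*pi/3)/4 on |010>, 0 on |011>, 0 on |100>, (1 - sqrt(3))*exp(2*I*pi/3)/4 on |101>, 0 on |110>, (1 + sqrt(3))*exp(2*I*pi/3)/4 on |111>. Key observation: the block from step 8 through step 15 cancels to the identity and can be dropped.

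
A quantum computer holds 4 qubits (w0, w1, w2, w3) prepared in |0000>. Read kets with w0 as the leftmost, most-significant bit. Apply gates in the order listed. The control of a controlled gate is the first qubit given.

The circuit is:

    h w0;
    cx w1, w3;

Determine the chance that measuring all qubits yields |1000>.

The probability of measuring |1000> is 1/2.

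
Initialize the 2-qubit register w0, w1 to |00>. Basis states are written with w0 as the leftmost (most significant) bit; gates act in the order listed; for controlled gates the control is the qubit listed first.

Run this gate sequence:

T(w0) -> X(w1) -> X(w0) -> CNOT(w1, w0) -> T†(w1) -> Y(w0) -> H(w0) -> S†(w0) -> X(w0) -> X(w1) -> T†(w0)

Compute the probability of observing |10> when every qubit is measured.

A full measurement returns |10> with probability 1/2.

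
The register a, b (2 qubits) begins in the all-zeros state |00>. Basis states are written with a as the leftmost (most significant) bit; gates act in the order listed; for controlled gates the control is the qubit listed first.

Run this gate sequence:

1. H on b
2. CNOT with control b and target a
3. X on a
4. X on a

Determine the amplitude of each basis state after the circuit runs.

After the circuit, the state carries amplitude sqrt(2)/2 on |00>, 0 on |01>, 0 on |10>, sqrt(2)/2 on |11>.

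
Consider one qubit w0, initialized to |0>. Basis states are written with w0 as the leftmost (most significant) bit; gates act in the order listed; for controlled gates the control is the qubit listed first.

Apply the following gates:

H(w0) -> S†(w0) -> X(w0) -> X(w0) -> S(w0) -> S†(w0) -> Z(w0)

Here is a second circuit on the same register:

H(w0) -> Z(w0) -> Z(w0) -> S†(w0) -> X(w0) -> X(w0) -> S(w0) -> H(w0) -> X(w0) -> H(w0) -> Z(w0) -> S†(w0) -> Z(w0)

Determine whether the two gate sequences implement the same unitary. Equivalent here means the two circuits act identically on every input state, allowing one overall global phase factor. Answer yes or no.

Yes — the two circuits implement the same unitary up to a global phase.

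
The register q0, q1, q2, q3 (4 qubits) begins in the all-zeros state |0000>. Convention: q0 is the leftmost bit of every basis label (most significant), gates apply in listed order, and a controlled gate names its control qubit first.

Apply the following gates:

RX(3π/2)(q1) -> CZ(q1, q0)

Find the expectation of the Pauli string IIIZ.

The expectation value of IIIZ is 1.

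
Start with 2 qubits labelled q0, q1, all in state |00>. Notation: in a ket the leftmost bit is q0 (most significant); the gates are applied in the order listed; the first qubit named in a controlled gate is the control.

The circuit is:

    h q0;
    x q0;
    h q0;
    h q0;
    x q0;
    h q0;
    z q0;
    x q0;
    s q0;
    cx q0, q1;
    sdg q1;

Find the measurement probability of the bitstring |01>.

Outcome |01> occurs with probability 0. Key observation: steps 1-6 multiply out to the identity, so the circuit reduces to the remaining gates.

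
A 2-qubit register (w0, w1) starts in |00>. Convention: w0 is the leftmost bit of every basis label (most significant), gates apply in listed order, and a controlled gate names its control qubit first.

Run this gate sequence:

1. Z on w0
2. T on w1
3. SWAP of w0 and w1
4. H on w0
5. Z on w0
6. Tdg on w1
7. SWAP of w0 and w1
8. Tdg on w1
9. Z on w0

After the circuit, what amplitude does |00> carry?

The amplitude on |00> is sqrt(2)/2.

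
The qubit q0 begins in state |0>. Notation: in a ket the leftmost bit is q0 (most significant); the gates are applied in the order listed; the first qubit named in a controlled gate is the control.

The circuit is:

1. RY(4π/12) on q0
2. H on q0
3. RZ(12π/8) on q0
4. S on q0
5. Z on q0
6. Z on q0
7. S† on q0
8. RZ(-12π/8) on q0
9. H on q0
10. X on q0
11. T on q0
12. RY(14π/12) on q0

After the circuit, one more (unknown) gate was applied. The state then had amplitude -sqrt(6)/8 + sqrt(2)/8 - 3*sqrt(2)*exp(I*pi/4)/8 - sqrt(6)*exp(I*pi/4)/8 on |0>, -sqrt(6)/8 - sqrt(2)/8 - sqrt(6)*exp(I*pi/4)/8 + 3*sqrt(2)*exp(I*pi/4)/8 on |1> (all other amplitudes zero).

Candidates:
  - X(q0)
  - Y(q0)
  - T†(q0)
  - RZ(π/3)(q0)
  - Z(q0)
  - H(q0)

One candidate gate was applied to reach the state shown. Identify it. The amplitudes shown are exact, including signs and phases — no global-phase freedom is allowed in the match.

It was Z(q0) that produced the state shown. Key observation: steps 2-9 multiply out to the identity, so the circuit reduces to the remaining gates.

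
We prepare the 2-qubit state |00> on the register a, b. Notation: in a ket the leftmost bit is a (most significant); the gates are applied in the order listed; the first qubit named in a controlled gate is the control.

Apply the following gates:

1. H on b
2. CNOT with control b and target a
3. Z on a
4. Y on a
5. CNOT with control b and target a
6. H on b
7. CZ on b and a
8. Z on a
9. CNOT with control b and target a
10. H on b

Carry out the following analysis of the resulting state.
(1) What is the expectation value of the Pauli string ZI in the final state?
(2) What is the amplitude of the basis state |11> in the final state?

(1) The observable ZI averages to -1.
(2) |11> carries amplitude -sqrt(2)*I/2 in the final state.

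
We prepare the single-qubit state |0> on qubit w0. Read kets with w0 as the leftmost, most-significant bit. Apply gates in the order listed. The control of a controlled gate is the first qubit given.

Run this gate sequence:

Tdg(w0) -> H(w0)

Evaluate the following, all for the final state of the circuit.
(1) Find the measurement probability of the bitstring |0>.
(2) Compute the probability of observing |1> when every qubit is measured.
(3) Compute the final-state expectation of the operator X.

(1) A full measurement returns |0> with probability 1/2.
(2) Outcome |1> occurs with probability 1/2.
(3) The observable X averages to 1.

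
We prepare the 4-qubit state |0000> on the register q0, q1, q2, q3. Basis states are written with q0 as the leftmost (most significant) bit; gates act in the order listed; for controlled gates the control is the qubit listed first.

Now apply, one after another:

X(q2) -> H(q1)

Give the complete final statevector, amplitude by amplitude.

After the circuit, the state carries amplitude sqrt(2)/2 on |0010>, sqrt(2)/2 on |0110>, and 0 on every other basis state.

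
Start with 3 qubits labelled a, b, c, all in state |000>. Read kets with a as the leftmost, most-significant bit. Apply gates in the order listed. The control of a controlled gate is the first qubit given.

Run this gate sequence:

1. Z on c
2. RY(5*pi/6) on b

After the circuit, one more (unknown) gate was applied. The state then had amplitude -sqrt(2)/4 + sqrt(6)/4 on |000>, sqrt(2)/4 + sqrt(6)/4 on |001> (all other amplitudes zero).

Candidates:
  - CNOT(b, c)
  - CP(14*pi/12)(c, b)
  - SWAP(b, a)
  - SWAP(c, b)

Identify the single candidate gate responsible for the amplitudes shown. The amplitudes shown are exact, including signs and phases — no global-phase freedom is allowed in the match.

The unique candidate consistent with the amplitudes is SWAP(c, b).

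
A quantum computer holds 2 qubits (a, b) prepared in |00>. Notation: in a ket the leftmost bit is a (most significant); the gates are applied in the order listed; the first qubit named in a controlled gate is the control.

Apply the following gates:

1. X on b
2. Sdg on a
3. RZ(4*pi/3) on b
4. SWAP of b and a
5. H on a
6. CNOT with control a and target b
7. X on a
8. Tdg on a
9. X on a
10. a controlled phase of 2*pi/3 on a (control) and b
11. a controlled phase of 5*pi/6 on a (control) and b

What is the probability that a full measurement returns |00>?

Outcome |00> occurs with probability 1/2.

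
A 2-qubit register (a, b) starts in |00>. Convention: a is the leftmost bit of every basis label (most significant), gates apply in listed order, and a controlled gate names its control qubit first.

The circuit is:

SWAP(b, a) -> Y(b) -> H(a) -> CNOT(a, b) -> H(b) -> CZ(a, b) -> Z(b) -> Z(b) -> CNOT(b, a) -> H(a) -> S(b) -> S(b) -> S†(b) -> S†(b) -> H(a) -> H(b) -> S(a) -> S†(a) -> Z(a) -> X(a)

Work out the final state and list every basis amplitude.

After the circuit, the state carries amplitude 0 on |00>, -sqrt(2)*I/2 on |01>, 0 on |10>, sqrt(2)*I/2 on |11>. Key observation: steps 10-15 multiply out to the identity, so the circuit reduces to the remaining gates.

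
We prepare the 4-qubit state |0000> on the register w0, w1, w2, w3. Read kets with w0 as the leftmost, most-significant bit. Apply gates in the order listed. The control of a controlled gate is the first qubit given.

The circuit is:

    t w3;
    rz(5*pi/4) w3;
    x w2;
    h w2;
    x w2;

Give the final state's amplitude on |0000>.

The final state's coefficient on |0000> equals sqrt(2)*exp(3*I*pi/8)/2.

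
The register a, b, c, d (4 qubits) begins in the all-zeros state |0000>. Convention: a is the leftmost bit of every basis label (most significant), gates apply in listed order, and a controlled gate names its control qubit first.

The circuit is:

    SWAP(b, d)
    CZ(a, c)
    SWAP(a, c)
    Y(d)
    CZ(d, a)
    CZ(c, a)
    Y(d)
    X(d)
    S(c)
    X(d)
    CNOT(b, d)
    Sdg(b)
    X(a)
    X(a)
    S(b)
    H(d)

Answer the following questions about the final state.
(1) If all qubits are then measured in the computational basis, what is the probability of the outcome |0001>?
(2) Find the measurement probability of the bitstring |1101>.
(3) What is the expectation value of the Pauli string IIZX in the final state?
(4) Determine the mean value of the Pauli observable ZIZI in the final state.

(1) Outcome |0001> occurs with probability 1/2.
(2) A full measurement returns |1101> with probability 0.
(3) The observable IIZX averages to 1.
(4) The expectation value of ZIZI is 1.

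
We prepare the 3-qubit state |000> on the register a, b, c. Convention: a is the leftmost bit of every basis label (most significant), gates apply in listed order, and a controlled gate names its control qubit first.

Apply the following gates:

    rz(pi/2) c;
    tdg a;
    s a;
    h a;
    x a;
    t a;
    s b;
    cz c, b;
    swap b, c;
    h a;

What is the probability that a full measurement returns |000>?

A full measurement returns |000> with probability sqrt(2)/4 + 1/2.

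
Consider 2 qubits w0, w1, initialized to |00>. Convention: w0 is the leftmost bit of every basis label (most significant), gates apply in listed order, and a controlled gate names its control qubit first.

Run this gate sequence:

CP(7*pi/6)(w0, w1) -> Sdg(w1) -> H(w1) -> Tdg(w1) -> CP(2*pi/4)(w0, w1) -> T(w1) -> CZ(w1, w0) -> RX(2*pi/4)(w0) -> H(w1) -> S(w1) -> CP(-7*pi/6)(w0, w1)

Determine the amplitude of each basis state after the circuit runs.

After the circuit, the state carries amplitude sqrt(2)/2 on |00>, 0 on |01>, -sqrt(2)*I/2 on |10>, 0 on |11>.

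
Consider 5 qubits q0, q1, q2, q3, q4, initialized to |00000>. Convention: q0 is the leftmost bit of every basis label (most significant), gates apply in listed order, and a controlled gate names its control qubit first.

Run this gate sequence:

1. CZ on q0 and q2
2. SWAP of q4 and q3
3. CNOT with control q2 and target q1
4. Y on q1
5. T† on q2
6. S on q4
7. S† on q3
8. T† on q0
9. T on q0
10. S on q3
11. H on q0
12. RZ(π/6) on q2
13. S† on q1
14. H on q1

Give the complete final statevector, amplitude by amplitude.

After the circuit, the state carries amplitude -exp(11*I*pi/12)/2 on |00000>, exp(11*I*pi/12)/2 on |01000>, -exp(11*I*pi/12)/2 on |10000>, exp(11*I*pi/12)/2 on |11000>, and 0 on every other basis state.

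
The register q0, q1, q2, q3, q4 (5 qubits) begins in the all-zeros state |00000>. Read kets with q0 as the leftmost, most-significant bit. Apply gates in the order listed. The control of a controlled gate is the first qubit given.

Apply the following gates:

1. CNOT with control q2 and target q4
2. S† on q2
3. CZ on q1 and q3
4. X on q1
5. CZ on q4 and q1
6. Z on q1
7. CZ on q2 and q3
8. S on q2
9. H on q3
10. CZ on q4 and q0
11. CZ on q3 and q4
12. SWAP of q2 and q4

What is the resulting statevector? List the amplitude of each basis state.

The resulting statevector has amplitude -sqrt(2)/2 on |01000>, -sqrt(2)/2 on |01010>, and 0 on every other basis state.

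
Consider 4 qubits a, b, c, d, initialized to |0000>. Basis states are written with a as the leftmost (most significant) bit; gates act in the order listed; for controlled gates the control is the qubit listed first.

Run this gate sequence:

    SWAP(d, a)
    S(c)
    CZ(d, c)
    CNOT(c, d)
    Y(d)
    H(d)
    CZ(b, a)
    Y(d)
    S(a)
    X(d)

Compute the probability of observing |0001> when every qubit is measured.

The probability of measuring |0001> is 1/2.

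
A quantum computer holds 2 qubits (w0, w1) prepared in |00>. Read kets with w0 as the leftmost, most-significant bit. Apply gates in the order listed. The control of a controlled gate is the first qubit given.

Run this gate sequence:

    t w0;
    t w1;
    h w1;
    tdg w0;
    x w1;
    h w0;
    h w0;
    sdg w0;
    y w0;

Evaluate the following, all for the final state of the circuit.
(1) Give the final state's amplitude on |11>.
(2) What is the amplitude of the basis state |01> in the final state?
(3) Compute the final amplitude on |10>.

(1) The final state's coefficient on |11> equals sqrt(2)*I/2.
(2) The final state's coefficient on |01> equals 0.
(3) |10> carries amplitude sqrt(2)*I/2 in the final state.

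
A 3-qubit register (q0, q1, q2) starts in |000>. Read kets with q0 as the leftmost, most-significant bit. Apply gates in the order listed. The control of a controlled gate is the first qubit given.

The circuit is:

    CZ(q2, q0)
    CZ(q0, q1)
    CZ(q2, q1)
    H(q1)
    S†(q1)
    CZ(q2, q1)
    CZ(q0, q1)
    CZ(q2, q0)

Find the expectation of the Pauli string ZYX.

In the final state, ZYX has expectation 0.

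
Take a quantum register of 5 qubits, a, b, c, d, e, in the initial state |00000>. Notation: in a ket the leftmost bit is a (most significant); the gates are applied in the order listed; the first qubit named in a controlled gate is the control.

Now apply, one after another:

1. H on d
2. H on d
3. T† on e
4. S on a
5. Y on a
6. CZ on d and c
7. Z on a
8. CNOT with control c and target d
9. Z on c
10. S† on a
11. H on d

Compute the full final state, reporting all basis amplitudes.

The resulting statevector has amplitude -sqrt(2)/2 on |10000>, -sqrt(2)/2 on |10010>, and 0 on every other basis state. Key observation: gates 1-2 undo each other exactly, leaving only the rest of the circuit to track.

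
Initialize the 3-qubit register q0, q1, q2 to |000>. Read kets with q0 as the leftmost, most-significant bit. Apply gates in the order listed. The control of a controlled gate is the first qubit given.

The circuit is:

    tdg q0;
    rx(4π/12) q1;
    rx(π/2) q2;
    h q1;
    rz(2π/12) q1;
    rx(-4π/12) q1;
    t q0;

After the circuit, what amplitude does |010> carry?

The amplitude on |010> is (-1 - (3 + sqrt(3)*I)*exp(I*pi/6) - sqrt(3)*I)*exp(11*I*pi/12)/8.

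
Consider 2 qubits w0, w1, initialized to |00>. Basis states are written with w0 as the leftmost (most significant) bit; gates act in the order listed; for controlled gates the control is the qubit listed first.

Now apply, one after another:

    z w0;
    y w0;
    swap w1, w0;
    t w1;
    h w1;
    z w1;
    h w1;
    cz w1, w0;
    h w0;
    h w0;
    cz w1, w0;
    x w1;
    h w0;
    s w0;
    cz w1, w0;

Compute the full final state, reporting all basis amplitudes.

The final amplitudes are 0 on |00>, sqrt(2)*exp(3*I*pi/4)/2 on |01>, 0 on |10>, sqrt(2)*exp(I*pi/4)/2 on |11>.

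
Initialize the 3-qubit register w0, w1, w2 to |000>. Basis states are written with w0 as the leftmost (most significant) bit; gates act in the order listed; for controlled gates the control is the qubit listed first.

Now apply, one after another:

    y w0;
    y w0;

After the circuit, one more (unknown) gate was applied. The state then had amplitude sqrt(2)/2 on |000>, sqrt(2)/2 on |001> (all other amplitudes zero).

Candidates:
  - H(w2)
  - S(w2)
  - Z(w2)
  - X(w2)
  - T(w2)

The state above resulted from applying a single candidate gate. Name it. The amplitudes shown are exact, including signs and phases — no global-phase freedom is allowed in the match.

It was H(w2) that produced the state shown.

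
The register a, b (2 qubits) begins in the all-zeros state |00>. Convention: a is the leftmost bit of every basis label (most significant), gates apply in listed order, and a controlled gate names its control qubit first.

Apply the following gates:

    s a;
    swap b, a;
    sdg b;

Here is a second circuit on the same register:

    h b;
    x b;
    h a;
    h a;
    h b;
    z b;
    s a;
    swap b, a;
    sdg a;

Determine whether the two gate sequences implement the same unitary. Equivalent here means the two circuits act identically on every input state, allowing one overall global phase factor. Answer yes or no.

No: there is an input state on which the two circuits produce genuinely different outputs (not merely differing by a phase).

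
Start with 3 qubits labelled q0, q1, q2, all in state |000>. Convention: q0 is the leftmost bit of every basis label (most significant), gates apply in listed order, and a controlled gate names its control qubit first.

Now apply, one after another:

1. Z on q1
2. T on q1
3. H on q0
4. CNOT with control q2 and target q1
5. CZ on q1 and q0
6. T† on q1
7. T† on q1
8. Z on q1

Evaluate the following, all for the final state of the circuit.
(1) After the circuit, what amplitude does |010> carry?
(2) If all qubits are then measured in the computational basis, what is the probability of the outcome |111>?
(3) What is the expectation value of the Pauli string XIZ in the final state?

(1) The final state's coefficient on |010> equals 0.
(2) A full measurement returns |111> with probability 0.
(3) In the final state, XIZ has expectation 1.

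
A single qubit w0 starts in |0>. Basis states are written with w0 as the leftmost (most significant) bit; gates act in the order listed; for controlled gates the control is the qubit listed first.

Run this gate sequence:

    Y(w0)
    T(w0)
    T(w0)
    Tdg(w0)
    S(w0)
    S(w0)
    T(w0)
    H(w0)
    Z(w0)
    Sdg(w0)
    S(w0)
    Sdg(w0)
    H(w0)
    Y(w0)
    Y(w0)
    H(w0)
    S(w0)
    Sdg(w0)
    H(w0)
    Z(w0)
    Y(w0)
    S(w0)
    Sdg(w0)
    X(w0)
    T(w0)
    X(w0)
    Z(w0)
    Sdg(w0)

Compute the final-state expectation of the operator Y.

In the final state, Y has expectation -sqrt(2)/2. Key observation: gates 11-18 undo each other exactly, leaving only the rest of the circuit to track.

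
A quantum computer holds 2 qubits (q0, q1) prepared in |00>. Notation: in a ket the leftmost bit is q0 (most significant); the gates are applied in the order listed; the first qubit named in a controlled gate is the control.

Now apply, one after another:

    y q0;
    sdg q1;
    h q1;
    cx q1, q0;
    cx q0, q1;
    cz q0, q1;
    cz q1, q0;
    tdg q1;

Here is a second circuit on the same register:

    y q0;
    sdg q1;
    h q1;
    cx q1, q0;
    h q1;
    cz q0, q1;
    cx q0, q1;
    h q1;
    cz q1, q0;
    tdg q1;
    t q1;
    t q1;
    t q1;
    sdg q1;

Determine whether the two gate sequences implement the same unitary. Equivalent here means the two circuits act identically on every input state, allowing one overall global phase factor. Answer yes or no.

No — the two circuits implement different unitaries, even allowing a global phase.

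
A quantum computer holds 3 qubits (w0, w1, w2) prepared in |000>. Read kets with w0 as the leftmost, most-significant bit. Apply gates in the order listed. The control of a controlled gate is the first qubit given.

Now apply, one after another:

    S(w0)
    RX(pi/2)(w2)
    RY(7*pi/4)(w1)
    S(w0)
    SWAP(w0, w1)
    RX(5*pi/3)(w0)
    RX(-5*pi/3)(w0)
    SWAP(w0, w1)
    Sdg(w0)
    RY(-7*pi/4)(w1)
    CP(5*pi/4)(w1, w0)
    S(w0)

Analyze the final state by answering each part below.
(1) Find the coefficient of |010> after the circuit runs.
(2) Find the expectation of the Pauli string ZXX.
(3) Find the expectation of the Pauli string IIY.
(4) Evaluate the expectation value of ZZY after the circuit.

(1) The final state's coefficient on |010> equals 0.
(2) In the final state, ZXX has expectation 0.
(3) The observable IIY averages to -1.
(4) The expectation value of ZZY is -1.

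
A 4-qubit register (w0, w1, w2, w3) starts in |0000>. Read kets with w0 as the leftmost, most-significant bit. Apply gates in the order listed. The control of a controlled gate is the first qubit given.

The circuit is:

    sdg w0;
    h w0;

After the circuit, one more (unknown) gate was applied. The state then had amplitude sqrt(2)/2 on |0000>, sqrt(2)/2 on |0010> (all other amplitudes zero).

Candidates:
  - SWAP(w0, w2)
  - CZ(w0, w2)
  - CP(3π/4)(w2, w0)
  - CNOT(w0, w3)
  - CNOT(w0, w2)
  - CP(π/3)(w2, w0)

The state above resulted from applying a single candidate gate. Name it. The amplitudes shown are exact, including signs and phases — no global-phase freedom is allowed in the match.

It was SWAP(w0, w2) that produced the state shown.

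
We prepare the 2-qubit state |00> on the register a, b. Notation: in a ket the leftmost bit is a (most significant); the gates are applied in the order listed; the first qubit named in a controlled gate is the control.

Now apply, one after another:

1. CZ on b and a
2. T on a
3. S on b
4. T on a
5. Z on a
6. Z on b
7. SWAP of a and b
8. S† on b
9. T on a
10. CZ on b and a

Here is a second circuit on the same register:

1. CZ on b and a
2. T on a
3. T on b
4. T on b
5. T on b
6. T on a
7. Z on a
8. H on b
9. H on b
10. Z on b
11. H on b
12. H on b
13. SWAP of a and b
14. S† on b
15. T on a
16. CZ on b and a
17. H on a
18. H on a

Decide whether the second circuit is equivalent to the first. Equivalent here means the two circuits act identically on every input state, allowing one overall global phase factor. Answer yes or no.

No: there is an input state on which the two circuits produce genuinely different outputs (not merely differing by a phase).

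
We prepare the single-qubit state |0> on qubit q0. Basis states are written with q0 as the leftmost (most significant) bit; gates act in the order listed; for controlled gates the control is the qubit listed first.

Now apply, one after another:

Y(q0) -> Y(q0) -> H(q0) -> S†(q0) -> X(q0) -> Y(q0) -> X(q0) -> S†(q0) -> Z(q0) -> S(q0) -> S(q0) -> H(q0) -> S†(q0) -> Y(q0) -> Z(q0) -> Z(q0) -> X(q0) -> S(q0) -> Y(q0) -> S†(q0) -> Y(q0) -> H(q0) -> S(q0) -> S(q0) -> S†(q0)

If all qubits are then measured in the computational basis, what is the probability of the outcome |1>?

The probability of measuring |1> is 1/2.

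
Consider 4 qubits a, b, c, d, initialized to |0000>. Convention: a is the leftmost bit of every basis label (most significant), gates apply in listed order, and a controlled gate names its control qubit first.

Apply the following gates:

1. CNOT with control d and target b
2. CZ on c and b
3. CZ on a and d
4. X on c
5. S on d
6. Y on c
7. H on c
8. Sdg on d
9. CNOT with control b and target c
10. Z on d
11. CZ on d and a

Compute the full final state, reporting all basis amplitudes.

The resulting statevector has amplitude -sqrt(2)*I/2 on |0000>, -sqrt(2)*I/2 on |0010>, and 0 on every other basis state.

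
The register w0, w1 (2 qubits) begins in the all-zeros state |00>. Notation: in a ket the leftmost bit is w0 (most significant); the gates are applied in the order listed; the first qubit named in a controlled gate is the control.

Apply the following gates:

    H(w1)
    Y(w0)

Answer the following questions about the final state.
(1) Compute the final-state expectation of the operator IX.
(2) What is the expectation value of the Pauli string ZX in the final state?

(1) In the final state, IX has expectation 1.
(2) The observable ZX averages to -1.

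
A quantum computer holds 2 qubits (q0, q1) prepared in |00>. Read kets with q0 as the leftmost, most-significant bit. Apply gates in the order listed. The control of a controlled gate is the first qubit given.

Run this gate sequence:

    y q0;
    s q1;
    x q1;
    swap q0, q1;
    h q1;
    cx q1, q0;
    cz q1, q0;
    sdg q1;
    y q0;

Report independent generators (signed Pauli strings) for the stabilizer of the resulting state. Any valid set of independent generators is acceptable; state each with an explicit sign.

The stabilizer group can be generated by -XY, +ZZ, among other valid generating sets.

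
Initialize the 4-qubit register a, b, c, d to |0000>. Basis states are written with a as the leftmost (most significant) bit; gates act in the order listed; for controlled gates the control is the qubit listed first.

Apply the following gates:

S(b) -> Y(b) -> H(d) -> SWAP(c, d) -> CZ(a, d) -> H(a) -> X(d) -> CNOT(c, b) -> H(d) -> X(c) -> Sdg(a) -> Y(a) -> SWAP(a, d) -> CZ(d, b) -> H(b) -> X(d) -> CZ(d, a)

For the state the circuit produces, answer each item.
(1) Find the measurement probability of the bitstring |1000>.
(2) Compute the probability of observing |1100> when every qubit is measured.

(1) Outcome |1000> occurs with probability 1/16.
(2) Outcome |1100> occurs with probability 1/16.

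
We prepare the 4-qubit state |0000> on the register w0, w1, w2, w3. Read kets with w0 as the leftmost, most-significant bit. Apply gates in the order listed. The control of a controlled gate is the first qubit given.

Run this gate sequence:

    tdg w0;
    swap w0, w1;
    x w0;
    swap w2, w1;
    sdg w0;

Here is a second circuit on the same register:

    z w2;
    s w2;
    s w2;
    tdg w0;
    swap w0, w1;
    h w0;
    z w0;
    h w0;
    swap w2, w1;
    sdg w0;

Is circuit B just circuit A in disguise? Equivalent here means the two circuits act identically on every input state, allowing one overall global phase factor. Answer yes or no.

Yes: on every input state the two circuits agree up to one overall phase factor.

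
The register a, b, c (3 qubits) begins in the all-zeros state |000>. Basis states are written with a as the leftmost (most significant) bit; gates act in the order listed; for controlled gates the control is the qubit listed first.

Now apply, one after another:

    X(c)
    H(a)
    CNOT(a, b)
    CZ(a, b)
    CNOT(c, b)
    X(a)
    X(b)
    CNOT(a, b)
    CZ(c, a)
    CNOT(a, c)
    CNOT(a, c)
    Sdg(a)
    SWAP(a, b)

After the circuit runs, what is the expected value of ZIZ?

The expectation value of ZIZ is 1.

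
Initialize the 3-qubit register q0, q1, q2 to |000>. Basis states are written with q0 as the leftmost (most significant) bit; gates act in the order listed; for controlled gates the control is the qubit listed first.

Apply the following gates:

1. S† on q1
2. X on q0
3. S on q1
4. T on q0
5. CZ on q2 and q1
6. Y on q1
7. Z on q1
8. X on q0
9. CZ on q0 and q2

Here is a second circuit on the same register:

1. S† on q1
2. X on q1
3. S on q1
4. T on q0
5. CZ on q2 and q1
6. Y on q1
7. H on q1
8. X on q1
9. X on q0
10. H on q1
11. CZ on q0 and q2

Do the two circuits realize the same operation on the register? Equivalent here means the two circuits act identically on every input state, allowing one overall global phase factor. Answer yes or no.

No, they are not equivalent — no single phase factor reconciles the two unitaries.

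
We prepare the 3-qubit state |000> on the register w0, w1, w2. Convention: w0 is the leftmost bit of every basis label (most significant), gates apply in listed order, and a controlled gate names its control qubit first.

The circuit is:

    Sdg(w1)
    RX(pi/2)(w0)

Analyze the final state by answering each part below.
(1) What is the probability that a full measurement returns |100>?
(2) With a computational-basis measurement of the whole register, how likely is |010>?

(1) A full measurement returns |100> with probability 1/2.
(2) Outcome |010> occurs with probability 0.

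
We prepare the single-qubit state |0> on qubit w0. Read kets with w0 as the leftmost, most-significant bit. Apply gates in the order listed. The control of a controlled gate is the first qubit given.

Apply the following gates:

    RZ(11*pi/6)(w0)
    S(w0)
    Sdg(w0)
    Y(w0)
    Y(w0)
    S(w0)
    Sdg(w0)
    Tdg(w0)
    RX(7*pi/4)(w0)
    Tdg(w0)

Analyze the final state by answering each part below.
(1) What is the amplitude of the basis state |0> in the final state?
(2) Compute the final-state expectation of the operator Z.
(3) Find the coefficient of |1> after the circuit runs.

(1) |0> carries amplitude sqrt(sqrt(2) + 2)*exp(I*pi/12)/2 in the final state. Key observation: gates 2-7 undo each other exactly, leaving only the rest of the circuit to track.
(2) The expectation value of Z is sqrt(2)/2.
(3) |1> carries amplitude sqrt(2 - sqrt(2))*exp(I*pi/3)/2 in the final state.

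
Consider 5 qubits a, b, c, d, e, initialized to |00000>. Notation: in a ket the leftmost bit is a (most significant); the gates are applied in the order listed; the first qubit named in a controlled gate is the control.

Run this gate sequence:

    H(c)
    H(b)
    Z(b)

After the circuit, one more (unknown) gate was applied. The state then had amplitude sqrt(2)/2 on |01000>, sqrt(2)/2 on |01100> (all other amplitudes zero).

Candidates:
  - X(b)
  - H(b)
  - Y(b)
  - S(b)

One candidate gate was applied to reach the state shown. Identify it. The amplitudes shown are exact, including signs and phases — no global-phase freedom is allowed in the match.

The unique candidate consistent with the amplitudes is H(b).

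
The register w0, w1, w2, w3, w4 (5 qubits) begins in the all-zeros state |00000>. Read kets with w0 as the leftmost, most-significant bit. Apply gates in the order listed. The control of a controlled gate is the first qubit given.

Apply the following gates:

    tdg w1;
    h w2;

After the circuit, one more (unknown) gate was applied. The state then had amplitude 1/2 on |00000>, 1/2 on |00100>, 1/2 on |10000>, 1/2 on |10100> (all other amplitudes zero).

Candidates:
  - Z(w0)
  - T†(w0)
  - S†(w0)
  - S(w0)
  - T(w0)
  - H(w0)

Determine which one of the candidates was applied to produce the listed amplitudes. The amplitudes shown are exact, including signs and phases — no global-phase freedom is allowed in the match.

It was H(w0) that produced the state shown.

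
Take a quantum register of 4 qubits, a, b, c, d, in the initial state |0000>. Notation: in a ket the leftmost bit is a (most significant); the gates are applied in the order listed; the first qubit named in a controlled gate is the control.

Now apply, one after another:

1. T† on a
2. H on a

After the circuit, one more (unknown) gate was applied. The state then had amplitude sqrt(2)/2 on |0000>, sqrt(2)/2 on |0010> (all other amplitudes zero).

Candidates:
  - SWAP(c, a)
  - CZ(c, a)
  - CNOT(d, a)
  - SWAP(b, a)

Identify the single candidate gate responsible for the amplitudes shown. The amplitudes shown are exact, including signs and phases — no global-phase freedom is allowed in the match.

It was SWAP(c, a) that produced the state shown.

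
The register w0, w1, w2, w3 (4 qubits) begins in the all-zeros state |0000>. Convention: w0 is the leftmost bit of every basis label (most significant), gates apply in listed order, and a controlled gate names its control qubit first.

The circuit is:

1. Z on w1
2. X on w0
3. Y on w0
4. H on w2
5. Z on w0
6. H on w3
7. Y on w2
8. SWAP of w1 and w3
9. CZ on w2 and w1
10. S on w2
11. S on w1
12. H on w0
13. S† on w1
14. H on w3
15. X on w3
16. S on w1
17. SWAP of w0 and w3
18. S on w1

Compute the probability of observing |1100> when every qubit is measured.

Outcome |1100> occurs with probability 1/16.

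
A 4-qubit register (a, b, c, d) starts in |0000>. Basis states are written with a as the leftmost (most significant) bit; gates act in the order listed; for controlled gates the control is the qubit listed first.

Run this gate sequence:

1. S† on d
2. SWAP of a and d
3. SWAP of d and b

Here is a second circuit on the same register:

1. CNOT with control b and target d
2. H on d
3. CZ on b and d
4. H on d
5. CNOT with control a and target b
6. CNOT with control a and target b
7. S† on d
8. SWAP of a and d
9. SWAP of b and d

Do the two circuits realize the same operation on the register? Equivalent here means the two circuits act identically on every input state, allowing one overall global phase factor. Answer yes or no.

Yes: on every input state the two circuits agree up to one overall phase factor.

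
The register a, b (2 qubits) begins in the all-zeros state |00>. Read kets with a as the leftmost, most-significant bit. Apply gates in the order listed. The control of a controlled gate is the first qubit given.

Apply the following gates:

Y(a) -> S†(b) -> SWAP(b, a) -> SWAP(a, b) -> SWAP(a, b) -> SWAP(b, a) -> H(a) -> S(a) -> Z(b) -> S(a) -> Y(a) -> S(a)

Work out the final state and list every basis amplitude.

After the circuit, the state carries amplitude sqrt(2)/2 on |00>, 0 on |01>, -sqrt(2)*I/2 on |10>, 0 on |11>. Key observation: the block from step 3 through step 6 cancels to the identity and can be dropped.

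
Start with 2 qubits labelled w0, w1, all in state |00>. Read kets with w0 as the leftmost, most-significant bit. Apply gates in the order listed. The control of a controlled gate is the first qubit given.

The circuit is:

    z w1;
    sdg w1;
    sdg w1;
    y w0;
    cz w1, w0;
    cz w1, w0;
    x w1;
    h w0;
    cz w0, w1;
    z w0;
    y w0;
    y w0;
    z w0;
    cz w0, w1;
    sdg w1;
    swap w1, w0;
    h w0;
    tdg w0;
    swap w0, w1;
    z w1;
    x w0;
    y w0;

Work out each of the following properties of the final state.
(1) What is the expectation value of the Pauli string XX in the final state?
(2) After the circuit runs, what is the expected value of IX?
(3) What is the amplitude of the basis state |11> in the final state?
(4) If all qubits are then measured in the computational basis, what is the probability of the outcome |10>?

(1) In the final state, XX has expectation sqrt(2)/2. Key observation: steps 9-14 multiply out to the identity, so the circuit reduces to the remaining gates.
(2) In the final state, IX has expectation sqrt(2)/2.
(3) The final state's coefficient on |11> equals -exp(I*pi/4)/2.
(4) A full measurement returns |10> with probability 1/4.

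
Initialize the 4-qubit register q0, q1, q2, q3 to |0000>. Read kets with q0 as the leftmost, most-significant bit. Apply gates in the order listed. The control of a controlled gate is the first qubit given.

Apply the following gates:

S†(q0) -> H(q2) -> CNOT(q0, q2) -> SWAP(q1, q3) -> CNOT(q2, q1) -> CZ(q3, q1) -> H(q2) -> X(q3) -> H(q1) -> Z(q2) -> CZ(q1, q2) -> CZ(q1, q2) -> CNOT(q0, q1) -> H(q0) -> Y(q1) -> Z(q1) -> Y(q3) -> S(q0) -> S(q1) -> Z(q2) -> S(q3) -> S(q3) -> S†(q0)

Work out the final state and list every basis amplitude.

The final amplitudes are -1/2 on |0010>, -I/2 on |0100>, -1/2 on |1010>, -I/2 on |1100>, and 0 on every other basis state. Key observation: steps 11-12 multiply out to the identity, so the circuit reduces to the remaining gates.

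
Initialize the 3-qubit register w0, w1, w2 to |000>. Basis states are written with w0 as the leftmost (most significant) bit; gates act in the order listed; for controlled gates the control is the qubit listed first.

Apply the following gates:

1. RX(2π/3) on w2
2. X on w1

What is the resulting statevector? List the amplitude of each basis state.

The resulting statevector has amplitude 1/2 on |010>, -sqrt(3)*I/2 on |011>, and 0 on every other basis state.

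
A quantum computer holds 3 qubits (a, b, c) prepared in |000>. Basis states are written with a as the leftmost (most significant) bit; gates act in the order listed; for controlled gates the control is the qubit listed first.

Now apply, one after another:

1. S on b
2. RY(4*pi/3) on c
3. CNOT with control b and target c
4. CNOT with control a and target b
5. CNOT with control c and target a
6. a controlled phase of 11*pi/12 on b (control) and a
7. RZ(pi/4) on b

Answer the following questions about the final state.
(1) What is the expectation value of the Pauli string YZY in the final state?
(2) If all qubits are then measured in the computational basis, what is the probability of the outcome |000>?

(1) The observable YZY averages to sqrt(3)/2.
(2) The probability of measuring |000> is 1/4.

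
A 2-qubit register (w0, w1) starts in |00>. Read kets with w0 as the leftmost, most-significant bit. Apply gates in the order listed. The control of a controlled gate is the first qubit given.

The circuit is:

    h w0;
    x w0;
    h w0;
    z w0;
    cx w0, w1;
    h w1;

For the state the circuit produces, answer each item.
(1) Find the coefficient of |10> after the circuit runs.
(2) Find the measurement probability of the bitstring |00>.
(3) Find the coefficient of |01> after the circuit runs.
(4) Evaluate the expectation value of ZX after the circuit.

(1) The final state's coefficient on |10> equals 0. Key observation: the block from step 1 through step 4 cancels to the identity and can be dropped.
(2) The probability of measuring |00> is 1/2.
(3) The final state's coefficient on |01> equals sqrt(2)/2.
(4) The expectation value of ZX is 1.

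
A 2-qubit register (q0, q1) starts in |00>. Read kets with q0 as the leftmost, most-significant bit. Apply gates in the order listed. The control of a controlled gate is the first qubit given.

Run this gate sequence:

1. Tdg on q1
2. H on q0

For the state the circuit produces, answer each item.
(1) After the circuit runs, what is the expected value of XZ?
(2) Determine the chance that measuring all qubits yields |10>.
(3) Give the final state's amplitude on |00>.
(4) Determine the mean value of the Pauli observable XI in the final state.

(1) The observable XZ averages to 1.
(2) Outcome |10> occurs with probability 1/2.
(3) The final state's coefficient on |00> equals sqrt(2)/2.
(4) The observable XI averages to 1.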